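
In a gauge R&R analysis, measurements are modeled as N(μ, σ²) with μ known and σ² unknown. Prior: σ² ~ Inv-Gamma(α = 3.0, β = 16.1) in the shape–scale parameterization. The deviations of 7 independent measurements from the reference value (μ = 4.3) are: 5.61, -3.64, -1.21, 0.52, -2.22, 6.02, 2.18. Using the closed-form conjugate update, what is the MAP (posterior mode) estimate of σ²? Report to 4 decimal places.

8.3052

With known mean μ and an Inverse-Gamma(α, β) prior on σ², the Normal likelihood is conjugate: posterior is Inv-Gamma(α + n/2, β + Σ(xᵢ−μ)²/2).
Σ(xᵢ−μ)² = (5.61)² + (-3.64)² + (-1.21)² + (0.52)² + (-2.22)² + (6.02)² + (2.18)² = 92.3774.
Posterior: Inv-Gamma(3.0 + 7/2, 16.1 + 92.3774/2) = Inv-Gamma(6.50, 62.28870).
Mode = β/(α+1) = 62.28870/7.50 = 8.3052.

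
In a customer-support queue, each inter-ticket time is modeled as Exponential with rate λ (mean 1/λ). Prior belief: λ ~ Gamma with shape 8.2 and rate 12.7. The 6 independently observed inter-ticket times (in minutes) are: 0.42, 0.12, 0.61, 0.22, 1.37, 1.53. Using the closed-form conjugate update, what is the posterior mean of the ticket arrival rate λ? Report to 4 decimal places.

With a Gamma(shape α, rate β) prior on the exponential rate λ, the posterior after n observations with total T = Σxᵢ is Gamma(α+n, β+T).
Sum of observations T = 4.27 minutes; n = 6.
Posterior: Gamma(8.2+6, 12.7+4.27) = Gamma(14.2, 16.97).
Posterior mean of λ = α/β = 14.2/16.97 = 0.8368.

0.8368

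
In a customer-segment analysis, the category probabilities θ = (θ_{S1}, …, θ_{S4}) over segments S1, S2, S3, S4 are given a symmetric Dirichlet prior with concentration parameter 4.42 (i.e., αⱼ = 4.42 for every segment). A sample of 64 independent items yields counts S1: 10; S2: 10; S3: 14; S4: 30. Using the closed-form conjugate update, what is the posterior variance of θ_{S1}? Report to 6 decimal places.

The Dirichlet prior is conjugate to the Multinomial likelihood: each posterior αⱼ = prior αⱼ + observed count nⱼ.
Posterior concentration: (14.42, 14.42, 18.42, 34.42), total = 81.68.
Var[θ_j] = α_j(Σα−α_j)/((Σα)²(Σα+1)) = 14.42·67.26/(81.68²·82.68) = 0.001758.

0.001758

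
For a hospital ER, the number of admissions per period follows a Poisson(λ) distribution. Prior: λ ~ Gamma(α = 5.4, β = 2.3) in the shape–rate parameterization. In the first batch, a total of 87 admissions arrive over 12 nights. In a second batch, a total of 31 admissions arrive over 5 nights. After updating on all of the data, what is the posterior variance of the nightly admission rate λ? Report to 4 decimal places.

0.3313

With a Gamma(shape α, rate β) prior, the Poisson likelihood is conjugate: the posterior is Gamma(α + ΣXᵢ, β + n).
After batch 1: Gamma(α+S, β+n) = Gamma(5.4+87, 2.3+12) = Gamma(92.4, 14.3).
After batch 2: Gamma(α+S, β+n) = Gamma(92.4+31, 14.3+5) = Gamma(123.4, 19.3).
Var = α/β² = 123.4/19.3² = 0.3313.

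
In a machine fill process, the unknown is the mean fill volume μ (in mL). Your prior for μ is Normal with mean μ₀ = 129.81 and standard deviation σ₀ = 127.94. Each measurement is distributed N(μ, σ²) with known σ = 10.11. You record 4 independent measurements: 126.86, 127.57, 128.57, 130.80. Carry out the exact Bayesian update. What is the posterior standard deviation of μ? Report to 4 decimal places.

5.0511

For Normal data with known variance σ², a Normal(μ₀, σ₀²) prior on μ is conjugate. Posterior precision = 1/σ₀² + n/σ²; posterior mean is the precision-weighted average of μ₀ and x̄.
σ₀² = 127.94² = 16368.6436, σ² = 10.11² = 102.2121; σ² + n·σ₀² = 102.2121 + 4·16368.6436 = 65576.7865.
Posterior precision = 1/σ₀² + n/σ² = 1/16368.6436 + 4/102.2121 = (σ² + n·σ₀²)/(σ₀²σ²) = 65576.7865/(16368.6436·102.2121); posterior variance σₙ² = σ₀²σ²/(σ² + n·σ₀²) = 16368.6436·102.2121/65576.7865 = 25.513196.
Posterior SD = √σₙ² = √(16368.6436·102.2121/65576.7865) = 5.0511.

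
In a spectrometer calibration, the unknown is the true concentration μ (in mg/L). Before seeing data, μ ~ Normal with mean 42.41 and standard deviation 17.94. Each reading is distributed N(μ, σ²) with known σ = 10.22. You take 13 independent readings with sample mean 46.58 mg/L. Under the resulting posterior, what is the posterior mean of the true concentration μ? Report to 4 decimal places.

For Normal data with known variance σ², a Normal(μ₀, σ₀²) prior on μ is conjugate. Posterior precision = 1/σ₀² + n/σ²; posterior mean is the precision-weighted average of μ₀ and x̄.
n·x̄ = 13·46.58 = 605.54.
σ₀² = 17.94² = 321.8436, σ² = 10.22² = 104.4484; σ² + n·σ₀² = 104.4484 + 13·321.8436 = 4288.4152.
Posterior mean = (μ₀/σ₀² + n·x̄/σ²)/(1/σ₀² + n/σ²) = (σ²·μ₀ + σ₀²·n·x̄)/(σ² + n·σ₀²) = (104.4484·42.41 + 321.8436·605.54)/4288.4152 = 199318.830188/4288.4152 = 46.4784.

46.4784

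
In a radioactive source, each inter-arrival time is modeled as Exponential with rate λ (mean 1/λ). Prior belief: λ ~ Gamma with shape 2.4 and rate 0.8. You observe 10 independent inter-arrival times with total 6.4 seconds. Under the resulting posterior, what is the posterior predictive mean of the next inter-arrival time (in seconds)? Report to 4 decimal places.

0.6316

With a Gamma(shape α, rate β) prior on the exponential rate λ, the posterior after n observations with total T = Σxᵢ is Gamma(α+n, β+T).
Posterior: Gamma(2.4+10, 0.8+6.4) = Gamma(12.4, 7.2).
The predictive distribution for the next observation is Lomax; its mean is β/(α−1) = 7.2/11.4 = 0.6316.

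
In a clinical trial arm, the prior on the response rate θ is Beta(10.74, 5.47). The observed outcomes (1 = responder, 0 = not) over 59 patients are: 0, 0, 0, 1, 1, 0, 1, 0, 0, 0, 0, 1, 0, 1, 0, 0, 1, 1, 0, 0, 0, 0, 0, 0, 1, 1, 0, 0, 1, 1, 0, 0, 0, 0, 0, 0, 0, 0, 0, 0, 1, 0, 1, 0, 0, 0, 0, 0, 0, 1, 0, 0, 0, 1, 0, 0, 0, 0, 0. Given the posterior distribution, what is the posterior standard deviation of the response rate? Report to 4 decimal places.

The Beta prior is conjugate to a Binomial/Bernoulli likelihood; the update adds successes to α and failures to β.
Posterior: Beta(α+k, β+n−k) = Beta(10.74+15, 5.47+44) = Beta(25.74, 49.47).
Var = αβ/((α+β)²(α+β+1)) = 25.74·49.47/(75.21²·76.21) = 0.00295384; SD = √0.00295384 = 0.0543.

0.0543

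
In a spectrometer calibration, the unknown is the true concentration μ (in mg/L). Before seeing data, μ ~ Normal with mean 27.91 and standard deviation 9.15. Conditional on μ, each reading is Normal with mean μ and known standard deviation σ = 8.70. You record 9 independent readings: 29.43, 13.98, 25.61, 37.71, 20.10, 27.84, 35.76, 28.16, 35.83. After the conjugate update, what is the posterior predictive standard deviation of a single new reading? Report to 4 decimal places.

9.1287

For Normal data with known variance σ², a Normal(μ₀, σ₀²) prior on μ is conjugate. Posterior precision = 1/σ₀² + n/σ²; posterior mean is the precision-weighted average of μ₀ and x̄.
σ₀² = 9.15² = 83.7225, σ² = 8.70² = 75.69; σ² + n·σ₀² = 75.69 + 9·83.7225 = 829.1925.
Posterior precision = 1/σ₀² + n/σ² = 1/83.7225 + 9/75.69 = (σ² + n·σ₀²)/(σ₀²σ²) = 829.1925/(83.7225·75.69); posterior variance σₙ² = σ₀²σ²/(σ² + n·σ₀²) = 83.7225·75.69/829.1925 = 7.642322.
Predictive variance for one new observation = σₙ² + σ² = 83.7225·75.69/829.1925 + 75.69 = σ²·(σ₀² + 829.1925)/829.1925 = 75.69·912.915/829.1925 = 83.332322; SD = √(75.69·912.915/829.1925) = 9.1287.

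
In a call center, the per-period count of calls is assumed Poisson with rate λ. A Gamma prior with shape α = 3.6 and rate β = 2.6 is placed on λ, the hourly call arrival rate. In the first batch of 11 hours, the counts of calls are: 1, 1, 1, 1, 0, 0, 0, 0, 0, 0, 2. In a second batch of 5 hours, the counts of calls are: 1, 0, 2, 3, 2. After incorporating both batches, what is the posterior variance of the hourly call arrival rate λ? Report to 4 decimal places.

0.0509

With a Gamma(shape α, rate β) prior, the Poisson likelihood is conjugate: the posterior is Gamma(α + ΣXᵢ, β + n).
Batch 1: sum of counts S = 6 over n = 11 hours.
After batch 1: Gamma(α+S, β+n) = Gamma(3.6+6, 2.6+11) = Gamma(9.6, 13.6).
Batch 2: sum of counts S = 8 over n = 5 hours.
After batch 2: Gamma(α+S, β+n) = Gamma(9.6+8, 13.6+5) = Gamma(17.6, 18.6).
Var = α/β² = 17.6/18.6² = 0.0509.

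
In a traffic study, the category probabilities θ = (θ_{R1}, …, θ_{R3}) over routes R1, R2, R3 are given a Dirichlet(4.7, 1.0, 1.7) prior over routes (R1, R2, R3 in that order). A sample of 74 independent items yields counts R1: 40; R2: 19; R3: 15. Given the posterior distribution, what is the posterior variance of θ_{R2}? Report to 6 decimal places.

The Dirichlet prior is conjugate to the Multinomial likelihood: each posterior αⱼ = prior αⱼ + observed count nⱼ.
Posterior concentration: (44.7, 20.0, 16.7), total = 81.4.
Var[θ_j] = α_j(Σα−α_j)/((Σα)²(Σα+1)) = 20.0·61.4/(81.4²·82.4) = 0.002249.

0.002249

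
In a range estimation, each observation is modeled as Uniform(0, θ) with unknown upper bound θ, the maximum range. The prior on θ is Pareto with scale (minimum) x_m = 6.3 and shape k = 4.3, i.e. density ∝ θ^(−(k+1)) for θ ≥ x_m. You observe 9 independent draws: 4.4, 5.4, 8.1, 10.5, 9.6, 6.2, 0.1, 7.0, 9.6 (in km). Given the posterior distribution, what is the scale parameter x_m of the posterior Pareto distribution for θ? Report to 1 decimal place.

10.5

A Pareto(scale x_m, shape k) prior on the upper bound θ of Uniform(0, θ) is conjugate: posterior is Pareto(max(x_m, max xᵢ), k + n).
Sample maximum = 10.5; prior scale x_m = 6.3 → posterior scale = max = 10.5.
Posterior shape = 4.3 + 9 = 13.3.
Posterior scale x_m = 10.5.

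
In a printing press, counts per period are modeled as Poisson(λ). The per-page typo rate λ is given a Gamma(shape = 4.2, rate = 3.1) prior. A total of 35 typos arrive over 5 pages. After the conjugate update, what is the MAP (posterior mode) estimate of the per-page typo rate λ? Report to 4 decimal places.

With a Gamma(shape α, rate β) prior, the Poisson likelihood is conjugate: the posterior is Gamma(α + ΣXᵢ, β + n).
Posterior: Gamma(α+S, β+n) = Gamma(4.2+35, 3.1+5) = Gamma(39.2, 8.1).
Mode of Gamma(α,β) for α≥1 is (α−1)/β = 38.2/8.1 = 4.7160.

4.7160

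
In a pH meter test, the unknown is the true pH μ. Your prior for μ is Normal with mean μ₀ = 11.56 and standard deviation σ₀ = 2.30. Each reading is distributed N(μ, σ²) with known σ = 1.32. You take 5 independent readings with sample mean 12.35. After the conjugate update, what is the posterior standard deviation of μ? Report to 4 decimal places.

0.5718

For Normal data with known variance σ², a Normal(μ₀, σ₀²) prior on μ is conjugate. Posterior precision = 1/σ₀² + n/σ²; posterior mean is the precision-weighted average of μ₀ and x̄.
σ₀² = 2.30² = 5.29, σ² = 1.32² = 1.7424; σ² + n·σ₀² = 1.7424 + 5·5.29 = 28.1924.
Posterior precision = 1/σ₀² + n/σ² = 1/5.29 + 5/1.7424 = (σ² + n·σ₀²)/(σ₀²σ²) = 28.1924/(5.29·1.7424); posterior variance σₙ² = σ₀²σ²/(σ² + n·σ₀²) = 5.29·1.7424/28.1924 = 0.326943.
Posterior SD = √σₙ² = √(5.29·1.7424/28.1924) = 0.5718.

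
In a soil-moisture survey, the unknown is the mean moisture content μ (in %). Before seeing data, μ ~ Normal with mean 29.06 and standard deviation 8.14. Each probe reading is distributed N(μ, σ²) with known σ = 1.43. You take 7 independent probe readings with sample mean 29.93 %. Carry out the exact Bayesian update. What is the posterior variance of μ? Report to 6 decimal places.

0.290846

For Normal data with known variance σ², a Normal(μ₀, σ₀²) prior on μ is conjugate. Posterior precision = 1/σ₀² + n/σ²; posterior mean is the precision-weighted average of μ₀ and x̄.
σ₀² = 8.14² = 66.2596, σ² = 1.43² = 2.0449; σ² + n·σ₀² = 2.0449 + 7·66.2596 = 465.8621.
Posterior precision = 1/σ₀² + n/σ² = 1/66.2596 + 7/2.0449 = (σ² + n·σ₀²)/(σ₀²σ²) = 465.8621/(66.2596·2.0449); posterior variance σₙ² = σ₀²σ²/(σ² + n·σ₀²) = 66.2596·2.0449/465.8621 = 0.290846.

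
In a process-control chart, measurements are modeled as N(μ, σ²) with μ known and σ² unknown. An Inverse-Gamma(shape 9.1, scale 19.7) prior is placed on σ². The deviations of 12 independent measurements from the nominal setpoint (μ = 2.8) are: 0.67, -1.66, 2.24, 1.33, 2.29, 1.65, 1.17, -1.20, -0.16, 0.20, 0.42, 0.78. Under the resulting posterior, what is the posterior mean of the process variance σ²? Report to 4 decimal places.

2.1637

With known mean μ and an Inverse-Gamma(α, β) prior on σ², the Normal likelihood is conjugate: posterior is Inv-Gamma(α + n/2, β + Σ(xᵢ−μ)²/2).
Σ(xᵢ−μ)² = (0.67)² + (-1.66)² + (2.24)² + (1.33)² + (2.29)² + (1.65)² + (1.17)² + (-1.20)² + (-0.16)² + (0.20)² + (0.42)² + (0.78)² = 21.6169.
Posterior: Inv-Gamma(9.1 + 12/2, 19.7 + 21.6169/2) = Inv-Gamma(15.10, 30.50845).
E[σ²|data] = β/(α−1) = 30.50845/14.10 = 2.1637.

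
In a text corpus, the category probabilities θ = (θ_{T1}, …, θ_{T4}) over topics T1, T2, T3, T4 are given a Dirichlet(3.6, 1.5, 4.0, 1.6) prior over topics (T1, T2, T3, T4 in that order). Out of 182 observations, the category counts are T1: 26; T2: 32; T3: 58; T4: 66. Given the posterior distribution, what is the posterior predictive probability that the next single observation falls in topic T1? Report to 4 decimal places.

The Dirichlet prior is conjugate to the Multinomial likelihood: each posterior αⱼ = prior αⱼ + observed count nⱼ.
Posterior concentration: (29.6, 33.5, 62.0, 67.6), total = 192.7.
P(next = T1 | data) = α_{T1}/Σα = 0.1536.

0.1536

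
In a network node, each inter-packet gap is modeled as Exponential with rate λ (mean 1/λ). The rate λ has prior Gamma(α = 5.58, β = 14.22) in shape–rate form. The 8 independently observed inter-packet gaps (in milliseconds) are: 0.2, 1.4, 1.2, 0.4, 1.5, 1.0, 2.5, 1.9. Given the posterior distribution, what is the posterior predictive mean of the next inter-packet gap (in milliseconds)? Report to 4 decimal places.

1.9332

With a Gamma(shape α, rate β) prior on the exponential rate λ, the posterior after n observations with total T = Σxᵢ is Gamma(α+n, β+T).
Sum of observations T = 10.1 milliseconds; n = 8.
Posterior: Gamma(5.58+8, 14.22+10.1) = Gamma(13.58, 24.32).
The predictive distribution for the next observation is Lomax; its mean is β/(α−1) = 24.32/12.58 = 1.9332.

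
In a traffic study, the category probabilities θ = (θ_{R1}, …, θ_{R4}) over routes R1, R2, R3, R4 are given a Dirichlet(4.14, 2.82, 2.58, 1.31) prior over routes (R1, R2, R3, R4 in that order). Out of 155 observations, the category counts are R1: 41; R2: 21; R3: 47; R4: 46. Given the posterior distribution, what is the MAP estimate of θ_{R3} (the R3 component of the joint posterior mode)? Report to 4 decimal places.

0.3002

The Dirichlet prior is conjugate to the Multinomial likelihood: each posterior αⱼ = prior αⱼ + observed count nⱼ.
Posterior concentration: (45.14, 23.82, 49.58, 47.31), total = 165.85.
Joint mode component: (α_{R3}−1)/(Σα−K) = 48.58/161.85 = 0.3002.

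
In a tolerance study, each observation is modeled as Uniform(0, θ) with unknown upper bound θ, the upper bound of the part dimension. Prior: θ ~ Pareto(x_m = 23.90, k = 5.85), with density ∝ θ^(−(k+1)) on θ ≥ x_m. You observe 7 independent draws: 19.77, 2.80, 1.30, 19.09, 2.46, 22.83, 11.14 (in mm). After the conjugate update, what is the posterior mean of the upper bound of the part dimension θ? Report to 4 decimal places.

A Pareto(scale x_m, shape k) prior on the upper bound θ of Uniform(0, θ) is conjugate: posterior is Pareto(max(x_m, max xᵢ), k + n).
Sample maximum = 22.83; prior scale x_m = 23.90 → posterior scale = max = 23.90.
Posterior shape = 5.85 + 7 = 12.85.
E[θ|data] = k·x_m/(k−1) = 12.85·23.90/11.85 = 25.9169.

25.9169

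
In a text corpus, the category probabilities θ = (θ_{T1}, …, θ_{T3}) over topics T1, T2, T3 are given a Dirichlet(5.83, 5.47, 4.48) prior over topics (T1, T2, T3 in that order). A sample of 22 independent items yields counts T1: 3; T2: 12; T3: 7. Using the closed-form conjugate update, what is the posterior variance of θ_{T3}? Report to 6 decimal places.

0.005455

The Dirichlet prior is conjugate to the Multinomial likelihood: each posterior αⱼ = prior αⱼ + observed count nⱼ.
Posterior concentration: (8.83, 17.47, 11.48), total = 37.78.
Var[θ_j] = α_j(Σα−α_j)/((Σα)²(Σα+1)) = 11.48·26.30/(37.78²·38.78) = 0.005455.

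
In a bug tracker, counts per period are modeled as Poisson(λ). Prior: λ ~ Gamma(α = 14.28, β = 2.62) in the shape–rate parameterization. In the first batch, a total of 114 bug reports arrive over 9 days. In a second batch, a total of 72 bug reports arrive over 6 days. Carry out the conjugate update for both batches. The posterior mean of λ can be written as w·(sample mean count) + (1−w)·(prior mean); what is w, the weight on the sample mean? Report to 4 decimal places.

With a Gamma(shape α, rate β) prior, the Poisson likelihood is conjugate: the posterior is Gamma(α + ΣXᵢ, β + n).
Total number of days: n = 9 + 6 = 15.
Posterior mean = (α₀+S)/(β₀+n) = [n/(β₀+n)]·(S/n) + [β₀/(β₀+n)]·(α₀/β₀), so only n and β₀ enter the weight.
Weight on data w = n/(β₀+n) = 15/(2.62+15) = 15/17.62 = 0.8513.

0.8513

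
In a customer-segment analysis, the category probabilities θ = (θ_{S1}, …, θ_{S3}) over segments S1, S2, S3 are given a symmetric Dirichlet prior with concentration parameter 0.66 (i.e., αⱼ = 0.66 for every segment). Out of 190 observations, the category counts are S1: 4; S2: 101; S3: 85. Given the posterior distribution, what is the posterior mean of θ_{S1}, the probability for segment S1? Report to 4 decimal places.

The Dirichlet prior is conjugate to the Multinomial likelihood: each posterior αⱼ = prior αⱼ + observed count nⱼ.
Posterior concentration: (4.66, 101.66, 85.66), total = 191.98.
E[θ_{S1}|data] = α_{S1}/Σα = 4.66/191.98 = 0.0243.

0.0243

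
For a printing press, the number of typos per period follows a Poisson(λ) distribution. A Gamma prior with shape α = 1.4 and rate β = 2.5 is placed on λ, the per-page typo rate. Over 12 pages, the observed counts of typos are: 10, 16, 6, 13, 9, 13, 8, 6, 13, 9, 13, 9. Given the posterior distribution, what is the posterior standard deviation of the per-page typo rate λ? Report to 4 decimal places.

With a Gamma(shape α, rate β) prior, the Poisson likelihood is conjugate: the posterior is Gamma(α + ΣXᵢ, β + n).
Sum of counts S = 125 over n = 12 pages.
Posterior: Gamma(α+S, β+n) = Gamma(1.4+125, 2.5+12) = Gamma(126.4, 14.5).
SD = √α/β = √126.4/14.5 = 0.7754.

0.7754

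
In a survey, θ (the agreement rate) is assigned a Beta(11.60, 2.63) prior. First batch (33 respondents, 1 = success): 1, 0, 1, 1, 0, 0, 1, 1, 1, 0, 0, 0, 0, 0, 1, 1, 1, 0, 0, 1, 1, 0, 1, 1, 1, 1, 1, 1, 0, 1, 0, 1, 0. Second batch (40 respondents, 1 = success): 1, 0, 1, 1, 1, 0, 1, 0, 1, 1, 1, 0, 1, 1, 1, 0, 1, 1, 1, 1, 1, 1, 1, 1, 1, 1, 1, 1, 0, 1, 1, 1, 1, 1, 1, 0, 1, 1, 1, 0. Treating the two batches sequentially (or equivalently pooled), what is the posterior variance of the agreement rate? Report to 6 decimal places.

0.002297

The Beta prior is conjugate to a Binomial/Bernoulli likelihood; the update adds successes to α and failures to β.
After batch 1: Beta(11.60+19, 2.63+14) = Beta(30.60, 16.63).
After batch 2: Beta(30.60+32, 16.63+8) = Beta(62.60, 24.63).
Var = αβ/((α+β)²(α+β+1)) = 62.60·24.63/(87.23²·88.23) = 0.002297.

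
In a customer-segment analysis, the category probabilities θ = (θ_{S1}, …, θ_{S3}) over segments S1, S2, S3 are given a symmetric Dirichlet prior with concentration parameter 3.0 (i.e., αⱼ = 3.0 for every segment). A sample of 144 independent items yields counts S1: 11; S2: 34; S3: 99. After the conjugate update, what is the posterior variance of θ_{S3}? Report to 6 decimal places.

The Dirichlet prior is conjugate to the Multinomial likelihood: each posterior αⱼ = prior αⱼ + observed count nⱼ.
Posterior concentration: (14.0, 37.0, 102.0), total = 153.0.
Var[θ_j] = α_j(Σα−α_j)/((Σα)²(Σα+1)) = 102.0·51.0/(153.0²·154.0) = 0.001443.

0.001443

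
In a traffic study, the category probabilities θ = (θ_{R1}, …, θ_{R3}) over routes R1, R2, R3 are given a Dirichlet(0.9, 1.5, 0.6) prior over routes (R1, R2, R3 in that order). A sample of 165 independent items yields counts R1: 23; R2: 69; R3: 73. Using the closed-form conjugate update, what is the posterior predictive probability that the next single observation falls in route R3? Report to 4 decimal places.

The Dirichlet prior is conjugate to the Multinomial likelihood: each posterior αⱼ = prior αⱼ + observed count nⱼ.
Posterior concentration: (23.9, 70.5, 73.6), total = 168.0.
P(next = R3 | data) = α_{R3}/Σα = 0.4381.

0.4381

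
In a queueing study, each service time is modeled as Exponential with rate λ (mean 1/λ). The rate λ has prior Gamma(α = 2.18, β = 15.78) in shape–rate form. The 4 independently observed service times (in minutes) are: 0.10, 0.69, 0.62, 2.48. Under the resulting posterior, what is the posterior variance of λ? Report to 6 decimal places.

With a Gamma(shape α, rate β) prior on the exponential rate λ, the posterior after n observations with total T = Σxᵢ is Gamma(α+n, β+T).
Sum of observations T = 3.89 minutes; n = 4.
Posterior: Gamma(2.18+4, 15.78+3.89) = Gamma(6.18, 19.67).
Var = α/β² = 0.015973.

0.015973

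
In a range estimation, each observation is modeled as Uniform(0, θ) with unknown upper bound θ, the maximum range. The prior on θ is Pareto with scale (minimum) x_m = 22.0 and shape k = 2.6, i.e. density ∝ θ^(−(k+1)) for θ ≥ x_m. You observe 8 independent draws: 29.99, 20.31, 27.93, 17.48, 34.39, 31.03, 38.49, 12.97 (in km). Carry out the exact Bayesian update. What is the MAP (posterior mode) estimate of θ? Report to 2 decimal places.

A Pareto(scale x_m, shape k) prior on the upper bound θ of Uniform(0, θ) is conjugate: posterior is Pareto(max(x_m, max xᵢ), k + n).
Sample maximum = 38.49; prior scale x_m = 22.0 → posterior scale = max = 38.49.
Posterior shape = 2.6 + 8 = 10.6.
The Pareto density is decreasing on [x_m, ∞), so the mode is x_m = 38.49.

38.49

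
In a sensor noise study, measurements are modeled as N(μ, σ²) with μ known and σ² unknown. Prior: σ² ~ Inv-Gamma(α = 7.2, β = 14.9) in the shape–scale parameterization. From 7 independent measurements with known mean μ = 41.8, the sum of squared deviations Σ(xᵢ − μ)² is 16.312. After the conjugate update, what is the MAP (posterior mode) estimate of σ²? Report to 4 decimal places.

1.9706

With known mean μ and an Inverse-Gamma(α, β) prior on σ², the Normal likelihood is conjugate: posterior is Inv-Gamma(α + n/2, β + Σ(xᵢ−μ)²/2).
Posterior: Inv-Gamma(7.2 + 7/2, 14.9 + 16.312/2) = Inv-Gamma(10.70, 23.0560).
Mode = β/(α+1) = 23.0560/11.70 = 1.9706.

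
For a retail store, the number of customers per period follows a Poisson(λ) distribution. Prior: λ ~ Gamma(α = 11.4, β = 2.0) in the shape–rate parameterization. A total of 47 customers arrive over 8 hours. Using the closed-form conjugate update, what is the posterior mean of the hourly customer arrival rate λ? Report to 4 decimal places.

With a Gamma(shape α, rate β) prior, the Poisson likelihood is conjugate: the posterior is Gamma(α + ΣXᵢ, β + n).
Posterior: Gamma(α+S, β+n) = Gamma(11.4+47, 2.0+8) = Gamma(58.4, 10.0).
Posterior mean = α/β = 58.4/10.0 = 5.8400.

5.8400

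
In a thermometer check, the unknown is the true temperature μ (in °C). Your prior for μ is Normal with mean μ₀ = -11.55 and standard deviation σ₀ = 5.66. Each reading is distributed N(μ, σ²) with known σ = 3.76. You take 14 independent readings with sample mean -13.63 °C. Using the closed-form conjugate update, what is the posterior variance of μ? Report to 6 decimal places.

For Normal data with known variance σ², a Normal(μ₀, σ₀²) prior on μ is conjugate. Posterior precision = 1/σ₀² + n/σ²; posterior mean is the precision-weighted average of μ₀ and x̄.
σ₀² = 5.66² = 32.0356, σ² = 3.76² = 14.1376; σ² + n·σ₀² = 14.1376 + 14·32.0356 = 462.636.
Posterior precision = 1/σ₀² + n/σ² = 1/32.0356 + 14/14.1376 = (σ² + n·σ₀²)/(σ₀²σ²) = 462.636/(32.0356·14.1376); posterior variance σₙ² = σ₀²σ²/(σ² + n·σ₀²) = 32.0356·14.1376/462.636 = 0.978969.

0.978969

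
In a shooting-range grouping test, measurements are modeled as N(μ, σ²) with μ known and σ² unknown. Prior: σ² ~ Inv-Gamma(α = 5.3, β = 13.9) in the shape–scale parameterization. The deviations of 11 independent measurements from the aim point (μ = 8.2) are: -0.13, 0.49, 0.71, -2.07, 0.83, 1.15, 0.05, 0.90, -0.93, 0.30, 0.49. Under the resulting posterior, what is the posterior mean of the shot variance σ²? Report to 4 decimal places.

With known mean μ and an Inverse-Gamma(α, β) prior on σ², the Normal likelihood is conjugate: posterior is Inv-Gamma(α + n/2, β + Σ(xᵢ−μ)²/2).
Σ(xᵢ−μ)² = (-0.13)² + (0.49)² + (0.71)² + (-2.07)² + (0.83)² + (1.15)² + (0.05)² + (0.90)² + (-0.93)² + (0.30)² + (0.49)² = 9.0649.
Posterior: Inv-Gamma(5.3 + 11/2, 13.9 + 9.0649/2) = Inv-Gamma(10.80, 18.43245).
E[σ²|data] = β/(α−1) = 18.43245/9.80 = 1.8809.

1.8809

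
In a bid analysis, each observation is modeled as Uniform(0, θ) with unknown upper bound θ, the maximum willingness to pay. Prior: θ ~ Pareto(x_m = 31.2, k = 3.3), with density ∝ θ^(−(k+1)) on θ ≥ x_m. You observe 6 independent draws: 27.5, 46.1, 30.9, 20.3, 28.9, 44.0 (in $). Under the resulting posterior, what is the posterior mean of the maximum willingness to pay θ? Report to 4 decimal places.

51.6542

A Pareto(scale x_m, shape k) prior on the upper bound θ of Uniform(0, θ) is conjugate: posterior is Pareto(max(x_m, max xᵢ), k + n).
Sample maximum = 46.1; prior scale x_m = 31.2 → posterior scale = max = 46.1.
Posterior shape = 3.3 + 6 = 9.3.
E[θ|data] = k·x_m/(k−1) = 9.3·46.1/8.3 = 51.6542.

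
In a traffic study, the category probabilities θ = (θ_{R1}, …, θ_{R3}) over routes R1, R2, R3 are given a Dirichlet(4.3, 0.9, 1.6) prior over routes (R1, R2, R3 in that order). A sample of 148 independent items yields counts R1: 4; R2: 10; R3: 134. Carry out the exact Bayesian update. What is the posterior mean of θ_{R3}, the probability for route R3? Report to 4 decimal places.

The Dirichlet prior is conjugate to the Multinomial likelihood: each posterior αⱼ = prior αⱼ + observed count nⱼ.
Posterior concentration: (8.3, 10.9, 135.6), total = 154.8.
E[θ_{R3}|data] = α_{R3}/Σα = 135.6/154.8 = 0.8760.

0.8760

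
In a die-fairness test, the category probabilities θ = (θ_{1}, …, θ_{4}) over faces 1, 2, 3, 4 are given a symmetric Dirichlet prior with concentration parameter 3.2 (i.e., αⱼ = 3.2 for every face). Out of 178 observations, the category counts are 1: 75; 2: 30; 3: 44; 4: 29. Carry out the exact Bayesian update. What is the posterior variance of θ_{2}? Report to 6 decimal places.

0.000749

The Dirichlet prior is conjugate to the Multinomial likelihood: each posterior αⱼ = prior αⱼ + observed count nⱼ.
Posterior concentration: (78.2, 33.2, 47.2, 32.2), total = 190.8.
Var[θ_j] = α_j(Σα−α_j)/((Σα)²(Σα+1)) = 33.2·157.6/(190.8²·191.8) = 0.000749.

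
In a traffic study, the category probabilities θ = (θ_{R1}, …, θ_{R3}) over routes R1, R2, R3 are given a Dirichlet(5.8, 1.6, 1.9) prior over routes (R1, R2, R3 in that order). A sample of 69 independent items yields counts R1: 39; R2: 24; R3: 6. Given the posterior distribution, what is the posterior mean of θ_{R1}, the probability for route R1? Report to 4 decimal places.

The Dirichlet prior is conjugate to the Multinomial likelihood: each posterior αⱼ = prior αⱼ + observed count nⱼ.
Posterior concentration: (44.8, 25.6, 7.9), total = 78.3.
E[θ_{R1}|data] = α_{R1}/Σα = 44.8/78.3 = 0.5722.

0.5722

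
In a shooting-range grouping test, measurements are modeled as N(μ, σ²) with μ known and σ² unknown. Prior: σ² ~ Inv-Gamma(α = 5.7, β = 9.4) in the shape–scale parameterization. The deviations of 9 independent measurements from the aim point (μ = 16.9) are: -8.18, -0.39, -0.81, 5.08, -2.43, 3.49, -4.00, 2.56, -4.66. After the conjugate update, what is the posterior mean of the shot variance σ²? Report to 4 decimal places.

9.4935

With known mean μ and an Inverse-Gamma(α, β) prior on σ², the Normal likelihood is conjugate: posterior is Inv-Gamma(α + n/2, β + Σ(xᵢ−μ)²/2).
Σ(xᵢ−μ)² = (-8.18)² + (-0.39)² + (-0.81)² + (5.08)² + (-2.43)² + (3.49)² + (-4.00)² + (2.56)² + (-4.66)² = 155.8812.
Posterior: Inv-Gamma(5.7 + 9/2, 9.4 + 155.8812/2) = Inv-Gamma(10.20, 87.34060).
E[σ²|data] = β/(α−1) = 87.34060/9.20 = 9.4935.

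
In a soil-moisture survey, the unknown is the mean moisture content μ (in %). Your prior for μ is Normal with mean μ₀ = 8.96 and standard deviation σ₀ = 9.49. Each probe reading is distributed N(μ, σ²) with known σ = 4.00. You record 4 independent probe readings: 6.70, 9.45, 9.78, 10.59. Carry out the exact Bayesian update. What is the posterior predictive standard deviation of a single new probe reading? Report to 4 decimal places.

For Normal data with known variance σ², a Normal(μ₀, σ₀²) prior on μ is conjugate. Posterior precision = 1/σ₀² + n/σ²; posterior mean is the precision-weighted average of μ₀ and x̄.
σ₀² = 9.49² = 90.0601, σ² = 4.00² = 16; σ² + n·σ₀² = 16 + 4·90.0601 = 376.2404.
Posterior precision = 1/σ₀² + n/σ² = 1/90.0601 + 4/16 = (σ² + n·σ₀²)/(σ₀²σ²) = 376.2404/(90.0601·16); posterior variance σₙ² = σ₀²σ²/(σ² + n·σ₀²) = 90.0601·16/376.2404 = 3.829896.
Predictive variance for one new observation = σₙ² + σ² = 90.0601·16/376.2404 + 16 = σ²·(σ₀² + 376.2404)/376.2404 = 16·466.3005/376.2404 = 19.829896; SD = √(16·466.3005/376.2404) = 4.4531.

4.4531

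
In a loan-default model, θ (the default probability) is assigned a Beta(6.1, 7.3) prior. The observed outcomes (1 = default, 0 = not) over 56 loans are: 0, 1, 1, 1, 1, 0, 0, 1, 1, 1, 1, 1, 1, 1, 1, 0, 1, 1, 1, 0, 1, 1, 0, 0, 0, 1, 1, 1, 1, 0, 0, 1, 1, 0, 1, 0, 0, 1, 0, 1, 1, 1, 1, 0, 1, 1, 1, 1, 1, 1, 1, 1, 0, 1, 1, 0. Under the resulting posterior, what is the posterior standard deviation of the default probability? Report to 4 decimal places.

0.0569

The Beta prior is conjugate to a Binomial/Bernoulli likelihood; the update adds successes to α and failures to β.
Posterior: Beta(α+k, β+n−k) = Beta(6.1+39, 7.3+17) = Beta(45.1, 24.3).
Var = αβ/((α+β)²(α+β+1)) = 45.1·24.3/(69.4²·70.4) = 0.00323215; SD = √0.00323215 = 0.0569.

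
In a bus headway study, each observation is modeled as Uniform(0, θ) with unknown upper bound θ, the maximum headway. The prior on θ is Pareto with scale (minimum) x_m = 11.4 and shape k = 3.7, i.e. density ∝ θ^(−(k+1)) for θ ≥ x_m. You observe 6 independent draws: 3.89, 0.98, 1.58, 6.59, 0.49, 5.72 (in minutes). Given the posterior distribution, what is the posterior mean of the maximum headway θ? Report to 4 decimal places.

12.7103

A Pareto(scale x_m, shape k) prior on the upper bound θ of Uniform(0, θ) is conjugate: posterior is Pareto(max(x_m, max xᵢ), k + n).
Sample maximum = 6.59; prior scale x_m = 11.4 → posterior scale = max = 11.40.
Posterior shape = 3.7 + 6 = 9.7.
E[θ|data] = k·x_m/(k−1) = 9.7·11.40/8.7 = 12.7103.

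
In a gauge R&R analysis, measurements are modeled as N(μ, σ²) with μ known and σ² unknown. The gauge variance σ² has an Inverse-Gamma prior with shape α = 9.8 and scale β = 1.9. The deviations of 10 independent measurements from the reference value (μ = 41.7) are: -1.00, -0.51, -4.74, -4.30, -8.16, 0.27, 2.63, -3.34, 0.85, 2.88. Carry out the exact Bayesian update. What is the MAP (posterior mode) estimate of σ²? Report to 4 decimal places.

With known mean μ and an Inverse-Gamma(α, β) prior on σ², the Normal likelihood is conjugate: posterior is Inv-Gamma(α + n/2, β + Σ(xᵢ−μ)²/2).
Σ(xᵢ−μ)² = (-1.00)² + (-0.51)² + (-4.74)² + (-4.30)² + (-8.16)² + (0.27)² + (2.63)² + (-3.34)² + (0.85)² + (2.88)² = 135.9656.
Posterior: Inv-Gamma(9.8 + 10/2, 1.9 + 135.9656/2) = Inv-Gamma(14.80, 69.88280).
Mode = β/(α+1) = 69.88280/15.80 = 4.4230.

4.4230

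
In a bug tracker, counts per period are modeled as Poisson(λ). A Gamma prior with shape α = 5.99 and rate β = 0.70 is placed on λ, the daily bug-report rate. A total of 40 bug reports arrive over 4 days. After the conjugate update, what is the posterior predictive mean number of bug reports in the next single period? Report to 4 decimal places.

9.7851

With a Gamma(shape α, rate β) prior, the Poisson likelihood is conjugate: the posterior is Gamma(α + ΣXᵢ, β + n).
Posterior: Gamma(α+S, β+n) = Gamma(5.99+40, 0.70+4) = Gamma(45.99, 4.70).
The predictive distribution for one future period is NegBinom with mean α/β = 9.7851.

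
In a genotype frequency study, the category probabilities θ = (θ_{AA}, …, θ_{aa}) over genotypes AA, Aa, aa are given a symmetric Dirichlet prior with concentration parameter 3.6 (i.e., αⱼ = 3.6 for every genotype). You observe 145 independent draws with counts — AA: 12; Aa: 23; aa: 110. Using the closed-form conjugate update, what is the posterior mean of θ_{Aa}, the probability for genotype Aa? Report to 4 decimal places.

0.1707

The Dirichlet prior is conjugate to the Multinomial likelihood: each posterior αⱼ = prior αⱼ + observed count nⱼ.
Posterior concentration: (15.6, 26.6, 113.6), total = 155.8.
E[θ_{Aa}|data] = α_{Aa}/Σα = 26.6/155.8 = 0.1707.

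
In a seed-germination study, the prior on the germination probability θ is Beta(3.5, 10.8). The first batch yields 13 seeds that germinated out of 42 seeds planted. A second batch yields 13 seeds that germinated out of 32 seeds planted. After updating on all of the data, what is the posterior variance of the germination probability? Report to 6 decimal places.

0.002491

The Beta prior is conjugate to a Binomial/Bernoulli likelihood; the update adds successes to α and failures to β.
After batch 1: Beta(3.5+13, 10.8+29) = Beta(16.5, 39.8).
After batch 2: Beta(16.5+13, 39.8+19) = Beta(29.5, 58.8).
Var = αβ/((α+β)²(α+β+1)) = 29.5·58.8/(88.3²·89.3) = 0.002491.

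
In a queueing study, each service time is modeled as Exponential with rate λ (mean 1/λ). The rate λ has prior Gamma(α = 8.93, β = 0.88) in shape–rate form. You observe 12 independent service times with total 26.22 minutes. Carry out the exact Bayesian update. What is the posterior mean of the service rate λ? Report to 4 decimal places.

0.7723

With a Gamma(shape α, rate β) prior on the exponential rate λ, the posterior after n observations with total T = Σxᵢ is Gamma(α+n, β+T).
Posterior: Gamma(8.93+12, 0.88+26.22) = Gamma(20.93, 27.10).
Posterior mean of λ = α/β = 20.93/27.10 = 0.7723.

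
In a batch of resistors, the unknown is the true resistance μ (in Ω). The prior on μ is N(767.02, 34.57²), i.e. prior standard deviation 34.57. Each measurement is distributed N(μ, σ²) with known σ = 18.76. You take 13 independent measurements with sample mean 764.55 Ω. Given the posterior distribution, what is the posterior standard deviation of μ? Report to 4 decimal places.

For Normal data with known variance σ², a Normal(μ₀, σ₀²) prior on μ is conjugate. Posterior precision = 1/σ₀² + n/σ²; posterior mean is the precision-weighted average of μ₀ and x̄.
σ₀² = 34.57² = 1195.0849, σ² = 18.76² = 351.9376; σ² + n·σ₀² = 351.9376 + 13·1195.0849 = 15888.0413.
Posterior precision = 1/σ₀² + n/σ² = 1/1195.0849 + 13/351.9376 = (σ² + n·σ₀²)/(σ₀²σ²) = 15888.0413/(1195.0849·351.9376); posterior variance σₙ² = σ₀²σ²/(σ² + n·σ₀²) = 1195.0849·351.9376/15888.0413 = 26.472446.
Posterior SD = √σₙ² = √(1195.0849·351.9376/15888.0413) = 5.1451.

5.1451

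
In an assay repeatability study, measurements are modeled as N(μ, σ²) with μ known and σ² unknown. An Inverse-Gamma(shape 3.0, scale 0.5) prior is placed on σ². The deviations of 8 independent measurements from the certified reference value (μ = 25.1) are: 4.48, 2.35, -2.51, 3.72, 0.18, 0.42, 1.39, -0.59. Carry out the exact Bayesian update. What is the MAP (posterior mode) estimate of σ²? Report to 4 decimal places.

3.0763

With known mean μ and an Inverse-Gamma(α, β) prior on σ², the Normal likelihood is conjugate: posterior is Inv-Gamma(α + n/2, β + Σ(xᵢ−μ)²/2).
Σ(xᵢ−μ)² = (4.48)² + (2.35)² + (-2.51)² + (3.72)² + (0.18)² + (0.42)² + (1.39)² + (-0.59)² = 48.2204.
Posterior: Inv-Gamma(3.0 + 8/2, 0.5 + 48.2204/2) = Inv-Gamma(7.00, 24.61020).
Mode = β/(α+1) = 24.61020/8.00 = 3.0763.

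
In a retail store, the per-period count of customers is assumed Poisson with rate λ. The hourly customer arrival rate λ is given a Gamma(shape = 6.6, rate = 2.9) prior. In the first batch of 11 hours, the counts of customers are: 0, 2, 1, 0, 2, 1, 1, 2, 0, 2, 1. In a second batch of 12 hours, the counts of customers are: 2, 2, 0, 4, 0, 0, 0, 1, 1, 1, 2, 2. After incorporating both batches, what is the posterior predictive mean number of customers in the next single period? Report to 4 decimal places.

With a Gamma(shape α, rate β) prior, the Poisson likelihood is conjugate: the posterior is Gamma(α + ΣXᵢ, β + n).
Batch 1: sum of counts S = 12 over n = 11 hours.
After batch 1: Gamma(α+S, β+n) = Gamma(6.6+12, 2.9+11) = Gamma(18.6, 13.9).
Batch 2: sum of counts S = 15 over n = 12 hours.
After batch 2: Gamma(α+S, β+n) = Gamma(18.6+15, 13.9+12) = Gamma(33.6, 25.9).
The predictive distribution for one future period is NegBinom with mean α/β = 1.2973.

1.2973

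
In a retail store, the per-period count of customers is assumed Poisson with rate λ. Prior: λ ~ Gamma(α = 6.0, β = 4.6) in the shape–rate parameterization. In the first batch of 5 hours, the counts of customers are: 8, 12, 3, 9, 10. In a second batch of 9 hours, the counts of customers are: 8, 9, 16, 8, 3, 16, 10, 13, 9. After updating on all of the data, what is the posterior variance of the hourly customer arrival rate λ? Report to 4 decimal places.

0.4047

With a Gamma(shape α, rate β) prior, the Poisson likelihood is conjugate: the posterior is Gamma(α + ΣXᵢ, β + n).
Batch 1: sum of counts S = 42 over n = 5 hours.
After batch 1: Gamma(α+S, β+n) = Gamma(6.0+42, 4.6+5) = Gamma(48.0, 9.6).
Batch 2: sum of counts S = 92 over n = 9 hours.
After batch 2: Gamma(α+S, β+n) = Gamma(48.0+92, 9.6+9) = Gamma(140.0, 18.6).
Var = α/β² = 140.0/18.6² = 0.4047.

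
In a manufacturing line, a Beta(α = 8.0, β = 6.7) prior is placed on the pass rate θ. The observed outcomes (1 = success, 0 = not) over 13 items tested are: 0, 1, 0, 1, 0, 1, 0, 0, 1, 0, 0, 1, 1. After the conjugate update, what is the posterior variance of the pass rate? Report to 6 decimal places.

0.008710

The Beta prior is conjugate to a Binomial/Bernoulli likelihood; the update adds successes to α and failures to β.
Posterior: Beta(α+k, β+n−k) = Beta(8.0+6, 6.7+7) = Beta(14.0, 13.7).
Var = αβ/((α+β)²(α+β+1)) = 14.0·13.7/(27.7²·28.7) = 0.008710.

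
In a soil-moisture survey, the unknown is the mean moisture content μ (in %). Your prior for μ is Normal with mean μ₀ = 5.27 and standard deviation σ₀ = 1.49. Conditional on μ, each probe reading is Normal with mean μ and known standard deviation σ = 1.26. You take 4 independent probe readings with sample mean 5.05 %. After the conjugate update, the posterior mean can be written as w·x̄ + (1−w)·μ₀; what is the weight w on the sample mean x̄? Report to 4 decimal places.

0.8483

For Normal data with known variance σ², a Normal(μ₀, σ₀²) prior on μ is conjugate. Posterior precision = 1/σ₀² + n/σ²; posterior mean is the precision-weighted average of μ₀ and x̄.
σ₀² = 1.49² = 2.2201, σ² = 1.26² = 1.5876. Prior precision 1/σ₀² = 1/2.2201; data precision n/σ² = 4/1.5876.
w = (n/σ²)/(1/σ₀² + n/σ²) = n·σ₀²/(σ² + n·σ₀²) = 4·2.2201/(1.5876 + 4·2.2201) = 8.8804/10.468 = 0.8483.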